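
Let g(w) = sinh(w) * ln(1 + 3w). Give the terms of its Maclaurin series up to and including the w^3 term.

Expand each factor separately, then convolve coefficients.
g(0) = 0
g′(0) = 0
g′′(0) = 6
g′′′(0) = -27

-9*w^3/2 + 3*w^2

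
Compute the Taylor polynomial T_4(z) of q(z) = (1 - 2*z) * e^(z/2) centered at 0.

Multiply each power in the prefactor through the base expansion.
[z^0] = 1;  [z^1] = -3/2;  [z^2] = -7/8;  [z^3] = -11/48;  [z^4] = -5/128.

-5*z^4/128 - 11*z^3/48 - 7*z^2/8 - 3*z/2 + 1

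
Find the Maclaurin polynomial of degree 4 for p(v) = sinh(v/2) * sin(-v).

Multiply the two series term by term and collect like powers.
p(0) = 0
p′(0) = 0
p′′(0) = -1
p′′′(0) = 0
p^(4)(0) = 3/2

v^4/16 - v^2/2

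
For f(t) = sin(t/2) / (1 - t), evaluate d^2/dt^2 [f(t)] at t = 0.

Take the Cauchy product of the two expansions.
The coefficient of t^2 in the expansion is 1/2, so f′′(0) = 2! * (1/2) = 1.

1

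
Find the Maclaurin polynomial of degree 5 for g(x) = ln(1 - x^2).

g(0) = 0
g′(0) = 0
g′′(0) = -2
g′′′(0) = 0
g^(4)(0) = -12
g^(5)(0) = 0
Dividing each by k! gives the coefficients c_0, ..., c_5.

-x^4/2 - x^2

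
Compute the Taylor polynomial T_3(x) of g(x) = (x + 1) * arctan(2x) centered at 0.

Shift and add copies of the series according to the polynomial's terms.
[x^0] = 0;  [x^1] = 2;  [x^2] = 2;  [x^3] = -8/3.

-8*x^3/3 + 2*x^2 + 2*x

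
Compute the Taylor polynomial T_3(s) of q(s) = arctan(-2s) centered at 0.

8*s^3/3 - 2*s

Apply the Taylor formula c_k = f^(k)(a)/k!.
[s^0] = 0;  [s^1] = -2;  [s^2] = 0;  [s^3] = 8/3.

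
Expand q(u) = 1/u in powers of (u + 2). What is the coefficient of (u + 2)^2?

q(-2) = -1/2
q′(-2) = -1/4
q′′(-2) = -1/4

-1/8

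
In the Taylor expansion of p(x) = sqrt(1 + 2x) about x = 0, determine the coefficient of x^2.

-1/2

[x^0] = 1;  [x^1] = 1;  [x^2] = -1/2.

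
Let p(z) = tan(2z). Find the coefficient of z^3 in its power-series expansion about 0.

Differentiate repeatedly and evaluate at the center.

8/3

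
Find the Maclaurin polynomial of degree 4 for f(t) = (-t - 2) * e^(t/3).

Distribute the polynomial across the series and collect like powers.
[t^0] = -2;  [t^1] = -5/3;  [t^2] = -4/9;  [t^3] = -11/162;  [t^4] = -7/972.

-7*t^4/972 - 11*t^3/162 - 4*t^2/9 - 5*t/3 - 2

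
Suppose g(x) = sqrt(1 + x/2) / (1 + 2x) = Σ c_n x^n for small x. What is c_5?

-227025/8192

Take the Cauchy product of the two expansions.
g(0) = 1
g′(0) = -7/4
g′′(0) = 111/16
g′′′(0) = -2661/64
g^(4)(0) = 85137/256
g^(5)(0) = -3405375/1024
The Taylor polynomial is Σ g^(k)(0)/k! · x^k.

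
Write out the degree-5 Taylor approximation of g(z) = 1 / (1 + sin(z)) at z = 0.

Write 1/(1+u) = 1 - u + u^2 - u^3 + ... and substitute the series for u.

-61*z^5/120 + 2*z^4/3 - 5*z^3/6 + z^2 - z + 1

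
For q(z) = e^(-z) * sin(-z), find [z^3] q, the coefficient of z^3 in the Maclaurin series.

Expand each factor separately, then convolve coefficients.
q(0) = 0
q′(0) = -1
q′′(0) = 2
q′′′(0) = -2
So c_3 = q′′′(0)/3! = -1/3.

-1/3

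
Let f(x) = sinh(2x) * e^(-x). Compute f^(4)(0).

Multiply the two series term by term and collect like powers.
From the series, [x^4] f = -5/3; multiply by 4! = 24 to get -40.

-40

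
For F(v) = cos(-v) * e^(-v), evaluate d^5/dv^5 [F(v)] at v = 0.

Write out both Maclaurin series and multiply, keeping only the needed powers.
The coefficient of v^5 in the expansion is 1/30, so F^(5)(0) = 5! * (1/30) = 4.

4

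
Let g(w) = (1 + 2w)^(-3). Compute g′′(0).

48

Use the known series and substitute for the argument.
The coefficient of w^2 in the expansion is 24, so g′′(0) = 2! * (24) = 48.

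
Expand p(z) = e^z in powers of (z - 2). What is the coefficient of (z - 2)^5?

e^(2)/120

Apply the Taylor formula c_k = f^(k)(a)/k!.
p(2) = e^(2)
p′(2) = e^(2)
p′′(2) = e^(2)
p′′′(2) = e^(2)
p^(4)(2) = e^(2)
p^(5)(2) = e^(2)
Dividing each by k! gives the coefficients c_0, ..., c_5.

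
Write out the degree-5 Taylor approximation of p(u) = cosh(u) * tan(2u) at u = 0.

341*u^5/60 + 11*u^3/3 + 2*u

Take the Cauchy product of the two expansions.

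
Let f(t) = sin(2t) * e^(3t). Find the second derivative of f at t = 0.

12

Multiply the two series term by term and collect like powers.
The coefficient of t^2 in the expansion is 6, so f′′(0) = 2! * (6) = 12.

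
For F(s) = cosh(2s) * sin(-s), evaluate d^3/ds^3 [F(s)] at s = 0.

Multiply the two series term by term and collect like powers.
The coefficient of s^3 in the expansion is -11/6, so F′′′(0) = 3! * (-11/6) = -11.

-11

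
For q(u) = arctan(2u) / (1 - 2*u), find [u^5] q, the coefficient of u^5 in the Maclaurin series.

Use 1/(1 - r) = Σ r^k on the denominator, then take the Cauchy product.
So c_5 = q^(5)(0)/5! = 416/15.

416/15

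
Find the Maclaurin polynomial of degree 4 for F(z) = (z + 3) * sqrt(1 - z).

Shift and add copies of the series according to the polynomial's terms.
F(0) = 3
F′(0) = -1/2
F′′(0) = -7/4
F′′′(0) = -15/8
F^(4)(0) = -69/16
Then c_k = F^(k)(0)/k! gives each Taylor coefficient.

-23*z^4/128 - 5*z^3/16 - 7*z^2/8 - z/2 + 3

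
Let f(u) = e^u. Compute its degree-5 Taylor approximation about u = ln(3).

(u - ln(3))^5/40 + (u - ln(3))^4/8 + (u - ln(3))^3/2 + 3*(u - ln(3))^2/2 + 3*(u - ln(3)) + 3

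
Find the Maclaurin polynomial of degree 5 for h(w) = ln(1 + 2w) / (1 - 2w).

376*w^5/15 + 28*w^4/3 + 20*w^3/3 + 2*w^2 + 2*w

Multiply the two series term by term and collect like powers.
[w^0] = 0;  [w^1] = 2;  [w^2] = 2;  [w^3] = 20/3;  [w^4] = 28/3;  [w^5] = 376/15.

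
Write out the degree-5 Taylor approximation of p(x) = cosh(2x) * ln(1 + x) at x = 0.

23*x^5/15 - 5*x^4/4 + 7*x^3/3 - x^2/2 + x

Write out both Maclaurin series and multiply, keeping only the needed powers.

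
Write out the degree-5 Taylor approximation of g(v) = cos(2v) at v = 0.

Compute the successive derivatives at the expansion point and divide by k!.
[v^0] = 1;  [v^1] = 0;  [v^2] = -2;  [v^3] = 0;  [v^4] = 2/3;  [v^5] = 0.

2*v^4/3 - 2*v^2 + 1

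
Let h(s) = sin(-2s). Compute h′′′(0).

8

The coefficient of s^3 in the expansion is 4/3, so h′′′(0) = 3! * (4/3) = 8.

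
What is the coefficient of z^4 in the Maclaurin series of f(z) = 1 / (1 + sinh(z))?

4/3

Write 1/(1+u) = 1 - u + u^2 - u^3 + ... and substitute the series for u.
[z^0] = 1;  [z^1] = -1;  [z^2] = 1;  [z^3] = -7/6;  [z^4] = 4/3.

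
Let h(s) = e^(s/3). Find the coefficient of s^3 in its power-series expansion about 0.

c_3 = h′′′(0)/3! = 1/162.

1/162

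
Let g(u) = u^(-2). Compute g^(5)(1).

Use the known series and substitute for the argument.
The coefficient of (u - 1)^5 in the expansion is -6, so g^(5)(1) = 5! * (-6) = -720.

-720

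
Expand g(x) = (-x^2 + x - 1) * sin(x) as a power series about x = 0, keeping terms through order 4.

Multiply each power in the prefactor through the base expansion.

-x^4/6 - 5*x^3/6 + x^2 - x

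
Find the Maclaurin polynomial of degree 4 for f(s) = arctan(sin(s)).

Let u equal the inner series; expand the outer function in u and truncate.

-s^3/2 + s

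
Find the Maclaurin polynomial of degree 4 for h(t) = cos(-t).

t^4/24 - t^2/2 + 1

h(0) = 1
h′(0) = 0
h′′(0) = -1
h′′′(0) = 0
h^(4)(0) = 1
Then c_k = h^(k)(0)/k! gives each Taylor coefficient.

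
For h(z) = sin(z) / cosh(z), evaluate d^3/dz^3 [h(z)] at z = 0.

-4

Divide the numerator series by the denominator series (power-series long division).
The coefficient of z^3 in the expansion is -2/3, so h′′′(0) = 3! * (-2/3) = -4.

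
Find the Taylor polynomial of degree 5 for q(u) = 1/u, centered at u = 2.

Apply the Taylor formula c_k = f^(k)(a)/k!.
q(2) = 1/2
q′(2) = -1/4
q′′(2) = 1/4
q′′′(2) = -3/8
q^(4)(2) = 3/4
q^(5)(2) = -15/8

-(u - 2)^5/64 + (u - 2)^4/32 - (u - 2)^3/16 + (u - 2)^2/8 - (u - 2)/4 + 1/2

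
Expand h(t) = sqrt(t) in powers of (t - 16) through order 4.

-5*(t - 16)^4/2097152 + (t - 16)^3/16384 - (t - 16)^2/512 + (t - 16)/8 + 4

h(16) = 4
h′(16) = 1/8
h′′(16) = -1/256
h′′′(16) = 3/8192
h^(4)(16) = -15/262144
Dividing each by k! gives the coefficients c_0, ..., c_4.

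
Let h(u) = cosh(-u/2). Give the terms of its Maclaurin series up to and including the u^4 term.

Use the known series and substitute for the argument.
[u^0] = 1;  [u^1] = 0;  [u^2] = 1/8;  [u^3] = 0;  [u^4] = 1/384.

u^4/384 + u^2/8 + 1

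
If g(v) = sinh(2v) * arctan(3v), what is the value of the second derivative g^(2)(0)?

12

Write out both Maclaurin series and multiply, keeping only the needed powers.
From the series, [v^2] g = 6; multiply by 2! = 2 to get 12.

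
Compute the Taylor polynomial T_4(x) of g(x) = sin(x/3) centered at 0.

-x^3/162 + x/3

Use the known series and substitute for the argument.
[x^0] = 0;  [x^1] = 1/3;  [x^2] = 0;  [x^3] = -1/162;  [x^4] = 0.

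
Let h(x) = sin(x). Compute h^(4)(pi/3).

Apply the Taylor formula c_k = f^(k)(a)/k!.
The coefficient of (x - pi/3)^4 in the expansion is sqrt(3)/48, so h^(4)(pi/3) = 4! * (sqrt(3)/48) = sqrt(3)/2.

sqrt(3)/2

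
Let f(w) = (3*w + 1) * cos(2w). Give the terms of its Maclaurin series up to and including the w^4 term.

2*w^4/3 - 6*w^3 - 2*w^2 + 3*w + 1

Multiply each power in the prefactor through the base expansion.
[w^0] = 1;  [w^1] = 3;  [w^2] = -2;  [w^3] = -6;  [w^4] = 2/3.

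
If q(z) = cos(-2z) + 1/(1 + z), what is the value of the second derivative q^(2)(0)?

Expand each term separately and add.
From the series, [z^2] q = -1; multiply by 2! = 2 to get -2.

-2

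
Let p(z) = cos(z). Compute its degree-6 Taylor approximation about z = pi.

p(pi) = -1
p′(pi) = 0
p′′(pi) = 1
p′′′(pi) = 0
p^(4)(pi) = -1
p^(5)(pi) = 0
p^(6)(pi) = 1
The Taylor polynomial is Σ p^(k)(pi)/k! · (z - pi)^k.

(z - pi)^6/720 - (z - pi)^4/24 + (z - pi)^2/2 - 1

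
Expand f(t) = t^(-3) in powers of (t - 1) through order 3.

f(1) = 1
f′(1) = -3
f′′(1) = 12
f′′′(1) = -60

-10*(t - 1)^3 + 6*(t - 1)^2 - 3*(t - 1) + 1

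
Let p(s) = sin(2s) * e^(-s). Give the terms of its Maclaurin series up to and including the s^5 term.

Take the Cauchy product of the two expansions.
p(0) = 0
p′(0) = 2
p′′(0) = -4
p′′′(0) = -2
p^(4)(0) = 24
p^(5)(0) = -38
The Taylor polynomial is Σ p^(k)(0)/k! · s^k.

-19*s^5/60 + s^4 - s^3/3 - 2*s^2 + 2*s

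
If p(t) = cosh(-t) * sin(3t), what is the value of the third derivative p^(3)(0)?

-18

Take the Cauchy product of the two expansions.
The coefficient of t^3 in the expansion is -3, so p′′′(0) = 3! * (-3) = -18.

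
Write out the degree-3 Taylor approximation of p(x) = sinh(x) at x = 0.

x^3/6 + x

Differentiate repeatedly and evaluate at the center.
p(0) = 0
p′(0) = 1
p′′(0) = 0
p′′′(0) = 1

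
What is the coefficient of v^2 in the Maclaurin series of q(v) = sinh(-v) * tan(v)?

-1

Multiply the two series term by term and collect like powers.
q(0) = 0
q′(0) = 0
q′′(0) = -2
The Taylor polynomial is Σ q^(k)(0)/k! · v^k.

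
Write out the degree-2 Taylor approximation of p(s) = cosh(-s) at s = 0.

s^2/2 + 1

p(0) = 1
p′(0) = 0
p′′(0) = 1
Dividing each by k! gives the coefficients c_0, ..., c_2.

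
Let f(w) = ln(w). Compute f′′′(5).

Differentiate repeatedly and evaluate at the center.
From the series, [(w - 5)^3] f = 1/375; multiply by 3! = 6 to get 2/125.

2/125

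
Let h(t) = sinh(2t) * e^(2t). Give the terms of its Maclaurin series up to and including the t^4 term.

Multiply the two series term by term and collect like powers.
h(0) = 0
h′(0) = 2
h′′(0) = 8
h′′′(0) = 32
h^(4)(0) = 128

16*t^4/3 + 16*t^3/3 + 4*t^2 + 2*t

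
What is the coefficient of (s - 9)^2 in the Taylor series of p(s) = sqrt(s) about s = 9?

p(9) = 3
p′(9) = 1/6
p′′(9) = -1/108
So c_2 = p′′(9)/2! = -1/216.

-1/216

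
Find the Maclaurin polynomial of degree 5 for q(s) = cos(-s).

s^4/24 - s^2/2 + 1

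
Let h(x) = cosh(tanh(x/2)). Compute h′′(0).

Compose series: expand the inner function first, then feed it into the outer expansion.
The coefficient of x^2 in the expansion is 1/8, so h′′(0) = 2! * (1/8) = 1/4.

1/4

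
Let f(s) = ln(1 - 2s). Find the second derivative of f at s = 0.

-4

The coefficient of s^2 in the expansion is -2, so f′′(0) = 2! * (-2) = -4.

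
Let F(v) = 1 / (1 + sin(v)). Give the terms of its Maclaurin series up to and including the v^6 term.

17*v^6/45 - 61*v^5/120 + 2*v^4/3 - 5*v^3/6 + v^2 - v + 1

Expand as Σ (-1)^k u^k with u equal to the inner function's series.
[v^0] = 1;  [v^1] = -1;  [v^2] = 1;  [v^3] = -5/6;  [v^4] = 2/3;  [v^5] = -61/120;  [v^6] = 17/45.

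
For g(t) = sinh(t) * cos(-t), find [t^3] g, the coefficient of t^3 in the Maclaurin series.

-1/3

Multiply the two series term by term and collect like powers.
g(0) = 0
g′(0) = 1
g′′(0) = 0
g′′′(0) = -2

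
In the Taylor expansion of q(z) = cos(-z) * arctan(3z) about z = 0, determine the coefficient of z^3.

Take the Cauchy product of the two expansions.
q(0) = 0
q′(0) = 3
q′′(0) = 0
q′′′(0) = -63

-21/2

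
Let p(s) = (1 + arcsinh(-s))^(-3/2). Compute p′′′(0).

Let u equal the inner series; expand the outer function in u and truncate.
The coefficient of s^3 in the expansion is 31/16, so p′′′(0) = 3! * (31/16) = 93/8.

93/8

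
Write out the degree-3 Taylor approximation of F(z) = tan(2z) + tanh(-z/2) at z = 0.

Add the two expansions coefficient-wise.
F(0) = 0
F′(0) = 3/2
F′′(0) = 0
F′′′(0) = 65/4
The Taylor polynomial is Σ F^(k)(0)/k! · z^k.

65*z^3/24 + 3*z/2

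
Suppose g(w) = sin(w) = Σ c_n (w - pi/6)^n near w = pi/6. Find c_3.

-sqrt(3)/12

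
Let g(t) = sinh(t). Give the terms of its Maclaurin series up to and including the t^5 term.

Compute the successive derivatives at the expansion point and divide by k!.

t^5/120 + t^3/6 + t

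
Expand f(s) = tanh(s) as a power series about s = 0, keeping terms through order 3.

f(0) = 0
f′(0) = 1
f′′(0) = 0
f′′′(0) = -2
Then c_k = f^(k)(0)/k! gives each Taylor coefficient.

-s^3/3 + s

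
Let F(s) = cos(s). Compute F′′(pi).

The coefficient of (s - pi)^2 in the expansion is 1/2, so F′′(pi) = 2! * (1/2) = 1.

1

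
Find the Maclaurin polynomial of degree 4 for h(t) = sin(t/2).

-t^3/48 + t/2

h(0) = 0
h′(0) = 1/2
h′′(0) = 0
h′′′(0) = -1/8
h^(4)(0) = 0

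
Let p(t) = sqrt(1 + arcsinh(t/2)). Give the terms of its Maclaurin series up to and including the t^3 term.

Let u equal the inner series; expand the outer function in u and truncate.
[t^0] = 1;  [t^1] = 1/4;  [t^2] = -1/32;  [t^3] = -1/384.

-t^3/384 - t^2/32 + t/4 + 1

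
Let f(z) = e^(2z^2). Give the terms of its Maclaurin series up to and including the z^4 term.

Use the known series and substitute for the argument.
f(0) = 1
f′(0) = 0
f′′(0) = 4
f′′′(0) = 0
f^(4)(0) = 48

2*z^4 + 2*z^2 + 1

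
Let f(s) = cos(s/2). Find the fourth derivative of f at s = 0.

Differentiate repeatedly and evaluate at the center.
The coefficient of s^4 in the expansion is 1/384, so f^(4)(0) = 4! * (1/384) = 1/16.

1/16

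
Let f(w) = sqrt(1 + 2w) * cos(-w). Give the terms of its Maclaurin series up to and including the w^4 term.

-w^4/3 - w^2 + w + 1

Write out both Maclaurin series and multiply, keeping only the needed powers.
f(0) = 1
f′(0) = 1
f′′(0) = -2
f′′′(0) = 0
f^(4)(0) = -8
The Taylor polynomial is Σ f^(k)(0)/k! · w^k.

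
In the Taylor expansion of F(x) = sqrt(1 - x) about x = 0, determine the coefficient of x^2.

Apply the Taylor formula c_k = f^(k)(a)/k!.
F(0) = 1
F′(0) = -1/2
F′′(0) = -1/4

-1/8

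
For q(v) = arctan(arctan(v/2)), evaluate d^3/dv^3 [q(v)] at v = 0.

-1/2

Compose series: expand the inner function first, then feed it into the outer expansion.
The coefficient of v^3 in the expansion is -1/12, so q′′′(0) = 3! * (-1/12) = -1/2.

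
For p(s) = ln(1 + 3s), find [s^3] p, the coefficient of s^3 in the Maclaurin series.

Use the known series and substitute for the argument.
p(0) = 0
p′(0) = 3
p′′(0) = -9
p′′′(0) = 54

9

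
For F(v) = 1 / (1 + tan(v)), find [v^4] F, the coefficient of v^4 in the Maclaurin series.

5/3

Write 1/(1+u) = 1 - u + u^2 - u^3 + ... and substitute the series for u.
So c_4 = F^(4)(0)/4! = 5/3.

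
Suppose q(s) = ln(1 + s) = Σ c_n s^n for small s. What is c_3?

Use the known series and substitute for the argument.
q(0) = 0
q′(0) = 1
q′′(0) = -1
q′′′(0) = 2
The Taylor polynomial is Σ q^(k)(0)/k! · s^k.

1/3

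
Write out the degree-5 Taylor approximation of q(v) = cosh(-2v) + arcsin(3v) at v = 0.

Expand each term separately and add.
q(0) = 1
q′(0) = 3
q′′(0) = 4
q′′′(0) = 27
q^(4)(0) = 16
q^(5)(0) = 2187

729*v^5/40 + 2*v^4/3 + 9*v^3/2 + 2*v^2 + 3*v + 1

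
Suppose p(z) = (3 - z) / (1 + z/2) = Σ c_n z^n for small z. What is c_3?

-5/8

Multiply each power in the prefactor through the base expansion.
p(0) = 3
p′(0) = -5/2
p′′(0) = 5/2
p′′′(0) = -15/4
So c_3 = p′′′(0)/3! = -5/8.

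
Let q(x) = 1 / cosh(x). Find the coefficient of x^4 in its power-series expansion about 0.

5/24

Write the quotient as an unknown series and match coefficients against numerator = denominator · series.
So c_4 = q^(4)(0)/4! = 5/24.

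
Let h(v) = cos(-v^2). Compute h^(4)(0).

-12

The coefficient of v^4 in the expansion is -1/2, so h^(4)(0) = 4! * (-1/2) = -12.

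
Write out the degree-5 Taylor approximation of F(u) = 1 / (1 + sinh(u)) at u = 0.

Write 1/(1+u) = 1 - u + u^2 - u^3 + ... and substitute the series for u.
[u^0] = 1;  [u^1] = -1;  [u^2] = 1;  [u^3] = -7/6;  [u^4] = 4/3;  [u^5] = -181/120.

-181*u^5/120 + 4*u^4/3 - 7*u^3/6 + u^2 - u + 1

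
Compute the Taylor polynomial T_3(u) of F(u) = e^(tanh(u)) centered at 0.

Substitute the inner expansion into the outer series and collect powers.
[u^0] = 1;  [u^1] = 1;  [u^2] = 1/2;  [u^3] = -1/6.

-u^3/6 + u^2/2 + u + 1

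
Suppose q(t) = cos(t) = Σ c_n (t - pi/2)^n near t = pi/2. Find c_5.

Use the known series and substitute for the argument.
[(t - pi/2)^0] = 0;  [(t - pi/2)^1] = -1;  [(t - pi/2)^2] = 0;  [(t - pi/2)^3] = 1/6;  [(t - pi/2)^4] = 0;  [(t - pi/2)^5] = -1/120.
So c_5 = q^(5)(pi/2)/5! = -1/120.

-1/120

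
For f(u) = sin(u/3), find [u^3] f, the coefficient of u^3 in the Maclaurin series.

-1/162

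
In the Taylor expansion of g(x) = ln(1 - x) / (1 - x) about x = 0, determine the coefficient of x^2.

Expand 1/(denominator) as a geometric series and multiply by the numerator's series.

-3/2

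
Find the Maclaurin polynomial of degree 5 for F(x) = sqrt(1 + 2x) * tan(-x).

79*x^5/120 - 5*x^4/6 + x^3/6 - x^2 - x

Take the Cauchy product of the two expansions.
F(0) = 0
F′(0) = -1
F′′(0) = -2
F′′′(0) = 1
F^(4)(0) = -20
F^(5)(0) = 79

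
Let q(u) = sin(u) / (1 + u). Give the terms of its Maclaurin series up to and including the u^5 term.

101*u^5/120 - 5*u^4/6 + 5*u^3/6 - u^2 + u

Take the Cauchy product of the two expansions.
q(0) = 0
q′(0) = 1
q′′(0) = -2
q′′′(0) = 5
q^(4)(0) = -20
q^(5)(0) = 101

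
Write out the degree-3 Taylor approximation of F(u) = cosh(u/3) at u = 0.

Compute the successive derivatives at the expansion point and divide by k!.
[u^0] = 1;  [u^1] = 0;  [u^2] = 1/18;  [u^3] = 0.

u^2/18 + 1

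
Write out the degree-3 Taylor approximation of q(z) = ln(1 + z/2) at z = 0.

z^3/24 - z^2/8 + z/2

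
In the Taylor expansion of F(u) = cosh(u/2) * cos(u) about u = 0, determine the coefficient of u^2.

-3/8

Write out both Maclaurin series and multiply, keeping only the needed powers.
[u^0] = 1;  [u^1] = 0;  [u^2] = -3/8.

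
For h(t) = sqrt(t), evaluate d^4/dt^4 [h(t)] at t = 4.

Apply the Taylor formula c_k = f^(k)(a)/k!.
From the series, [(t - 4)^4] h = -5/16384; multiply by 4! = 24 to get -15/2048.

-15/2048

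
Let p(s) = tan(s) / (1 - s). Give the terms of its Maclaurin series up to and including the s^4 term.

4*s^4/3 + 4*s^3/3 + s^2 + s

Write out both Maclaurin series and multiply, keeping only the needed powers.
p(0) = 0
p′(0) = 1
p′′(0) = 2
p′′′(0) = 8
p^(4)(0) = 32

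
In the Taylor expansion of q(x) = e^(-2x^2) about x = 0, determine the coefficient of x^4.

q(0) = 1
q′(0) = 0
q′′(0) = -4
q′′′(0) = 0
q^(4)(0) = 48

2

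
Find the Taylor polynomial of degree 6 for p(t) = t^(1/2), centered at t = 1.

-21*(t - 1)^6/1024 + 7*(t - 1)^5/256 - 5*(t - 1)^4/128 + (t - 1)^3/16 - (t - 1)^2/8 + (t - 1)/2 + 1

Apply the Taylor formula c_k = f^(k)(a)/k!.
p(1) = 1
p′(1) = 1/2
p′′(1) = -1/4
p′′′(1) = 3/8
p^(4)(1) = -15/16
p^(5)(1) = 105/32
p^(6)(1) = -945/64
Dividing each by k! gives the coefficients c_0, ..., c_6.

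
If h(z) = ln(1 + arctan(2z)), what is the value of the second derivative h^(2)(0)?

Substitute the inner expansion into the outer series and collect powers.
The coefficient of z^2 in the expansion is -2, so h′′(0) = 2! * (-2) = -4.

-4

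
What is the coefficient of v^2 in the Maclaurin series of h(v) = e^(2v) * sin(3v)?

Write out both Maclaurin series and multiply, keeping only the needed powers.
[v^0] = 0;  [v^1] = 3;  [v^2] = 6.

6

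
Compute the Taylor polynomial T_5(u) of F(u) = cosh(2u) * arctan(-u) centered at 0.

Expand each factor separately, then convolve coefficients.
F(0) = 0
F′(0) = -1
F′′(0) = 0
F′′′(0) = -10
F^(4)(0) = 0
F^(5)(0) = -24
Dividing each by k! gives the coefficients c_0, ..., c_5.

-u^5/5 - 5*u^3/3 - u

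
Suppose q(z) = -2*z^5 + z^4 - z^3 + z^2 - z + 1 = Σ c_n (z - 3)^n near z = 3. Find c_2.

q(3) = -425
q′(3) = -724
q′′(3) = -988
Then c_k = q^(k)(3)/k! gives each Taylor coefficient.

-494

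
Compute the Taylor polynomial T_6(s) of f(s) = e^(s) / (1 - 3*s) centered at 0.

732529*s^6/720 + 5087*s^5/15 + 2713*s^4/24 + 113*s^3/3 + 25*s^2/2 + 4*s + 1

Expand 1/(denominator) as a geometric series and multiply by the numerator's series.
[s^0] = 1;  [s^1] = 4;  [s^2] = 25/2;  [s^3] = 113/3;  [s^4] = 2713/24;  [s^5] = 5087/15;  [s^6] = 732529/720.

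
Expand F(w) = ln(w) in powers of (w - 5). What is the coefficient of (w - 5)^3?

F(5) = ln(5)
F′(5) = 1/5
F′′(5) = -1/25
F′′′(5) = 2/125

1/375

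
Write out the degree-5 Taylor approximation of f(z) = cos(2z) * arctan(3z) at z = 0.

343*z^5/5 - 15*z^3 + 3*z

Take the Cauchy product of the two expansions.
[z^0] = 0;  [z^1] = 3;  [z^2] = 0;  [z^3] = -15;  [z^4] = 0;  [z^5] = 343/5.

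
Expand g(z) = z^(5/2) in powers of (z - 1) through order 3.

5*(z - 1)^3/16 + 15*(z - 1)^2/8 + 5*(z - 1)/2 + 1

g(1) = 1
g′(1) = 5/2
g′′(1) = 15/4
g′′′(1) = 15/8
The Taylor polynomial is Σ g^(k)(1)/k! · (z - 1)^k.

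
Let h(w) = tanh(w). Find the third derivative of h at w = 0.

-2

Use the known series and substitute for the argument.
The coefficient of w^3 in the expansion is -1/3, so h′′′(0) = 3! * (-1/3) = -2.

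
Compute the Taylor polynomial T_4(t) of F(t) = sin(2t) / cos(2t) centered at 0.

Divide the numerator series by the denominator series (power-series long division).
F(0) = 0
F′(0) = 2
F′′(0) = 0
F′′′(0) = 16
F^(4)(0) = 0

8*t^3/3 + 2*t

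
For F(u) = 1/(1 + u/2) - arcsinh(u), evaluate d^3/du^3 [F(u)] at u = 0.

1/4

Combine the two series term by term.
From the series, [u^3] F = 1/24; multiply by 3! = 6 to get 1/4.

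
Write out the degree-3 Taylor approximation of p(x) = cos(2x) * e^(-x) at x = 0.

11*x^3/6 - 3*x^2/2 - x + 1

Expand each factor separately, then convolve coefficients.
[x^0] = 1;  [x^1] = -1;  [x^2] = -3/2;  [x^3] = 11/6.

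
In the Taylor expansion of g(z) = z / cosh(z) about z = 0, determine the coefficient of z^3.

Invert the denominator's series and multiply.
g(0) = 0
g′(0) = 1
g′′(0) = 0
g′′′(0) = -3
So c_3 = g′′′(0)/3! = -1/2.

-1/2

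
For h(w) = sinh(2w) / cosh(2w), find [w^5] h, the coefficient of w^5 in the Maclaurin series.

Invert the denominator's series and multiply.
h(0) = 0
h′(0) = 2
h′′(0) = 0
h′′′(0) = -16
h^(4)(0) = 0
h^(5)(0) = 512

64/15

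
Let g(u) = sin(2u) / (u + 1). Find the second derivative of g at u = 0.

Use 1/(1 - r) = Σ r^k on the denominator, then take the Cauchy product.
The coefficient of u^2 in the expansion is -2, so g′′(0) = 2! * (-2) = -4.

-4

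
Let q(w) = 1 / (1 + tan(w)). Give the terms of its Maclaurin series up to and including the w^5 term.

-32*w^5/15 + 5*w^4/3 - 4*w^3/3 + w^2 - w + 1

Expand as Σ (-1)^k u^k with u equal to the inner function's series.
q(0) = 1
q′(0) = -1
q′′(0) = 2
q′′′(0) = -8
q^(4)(0) = 40
q^(5)(0) = -256
Dividing each by k! gives the coefficients c_0, ..., c_5.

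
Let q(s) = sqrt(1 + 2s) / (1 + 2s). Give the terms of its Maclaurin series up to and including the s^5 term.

-63*s^5/8 + 35*s^4/8 - 5*s^3/2 + 3*s^2/2 - s + 1

Take the Cauchy product of the two expansions.
[s^0] = 1;  [s^1] = -1;  [s^2] = 3/2;  [s^3] = -5/2;  [s^4] = 35/8;  [s^5] = -63/8.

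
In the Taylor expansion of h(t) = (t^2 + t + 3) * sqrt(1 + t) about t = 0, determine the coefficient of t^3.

9/16

Distribute the polynomial across the series and collect like powers.
h(0) = 3
h′(0) = 5/2
h′′(0) = 9/4
h′′′(0) = 27/8
So c_3 = h′′′(0)/3! = 9/16.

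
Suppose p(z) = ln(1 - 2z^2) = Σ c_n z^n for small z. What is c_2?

Apply the Taylor formula c_k = f^(k)(a)/k!.
p(0) = 0
p′(0) = 0
p′′(0) = -4
So c_2 = p′′(0)/2! = -2.

-2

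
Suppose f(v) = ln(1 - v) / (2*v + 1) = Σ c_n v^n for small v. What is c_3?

Multiply the numerator's expansion by the denominator's geometric series.
[v^0] = 0;  [v^1] = -1;  [v^2] = 3/2;  [v^3] = -10/3.
So c_3 = f′′′(0)/3! = -10/3.

-10/3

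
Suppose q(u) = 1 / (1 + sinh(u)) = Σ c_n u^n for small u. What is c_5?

-181/120

Use the geometric series for the reciprocal, then substitute.
[u^0] = 1;  [u^1] = -1;  [u^2] = 1;  [u^3] = -7/6;  [u^4] = 4/3;  [u^5] = -181/120.
So c_5 = q^(5)(0)/5! = -181/120.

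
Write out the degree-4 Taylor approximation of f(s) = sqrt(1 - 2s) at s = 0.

-5*s^4/8 - s^3/2 - s^2/2 - s + 1

Compute the successive derivatives at the expansion point and divide by k!.
f(0) = 1
f′(0) = -1
f′′(0) = -1
f′′′(0) = -3
f^(4)(0) = -15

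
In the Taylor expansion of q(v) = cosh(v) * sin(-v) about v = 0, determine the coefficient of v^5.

Multiply the two series term by term and collect like powers.
q(0) = 0
q′(0) = -1
q′′(0) = 0
q′′′(0) = -2
q^(4)(0) = 0
q^(5)(0) = 4

1/30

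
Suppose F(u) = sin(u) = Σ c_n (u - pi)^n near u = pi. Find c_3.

Use the known series and substitute for the argument.
So c_3 = F′′′(pi)/3! = 1/6.

1/6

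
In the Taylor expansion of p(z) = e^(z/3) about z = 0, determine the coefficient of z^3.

p(0) = 1
p′(0) = 1/3
p′′(0) = 1/9
p′′′(0) = 1/27
So c_3 = p′′′(0)/3! = 1/162.

1/162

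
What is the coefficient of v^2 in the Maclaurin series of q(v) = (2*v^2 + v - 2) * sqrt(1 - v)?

Multiply each power in the prefactor through the base expansion.
q(0) = -2
q′(0) = 2
q′′(0) = 7/2
Dividing each by k! gives the coefficients c_0, ..., c_2.

7/4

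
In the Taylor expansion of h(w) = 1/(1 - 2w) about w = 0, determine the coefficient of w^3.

8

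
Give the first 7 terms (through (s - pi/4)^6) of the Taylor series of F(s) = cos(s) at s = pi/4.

-sqrt(2)*(s - pi/4)^6/1440 - sqrt(2)*(s - pi/4)^5/240 + sqrt(2)*(s - pi/4)^4/48 + sqrt(2)*(s - pi/4)^3/12 - sqrt(2)*(s - pi/4)^2/4 - sqrt(2)*(s - pi/4)/2 + sqrt(2)/2

F(pi/4) = sqrt(2)/2
F′(pi/4) = -sqrt(2)/2
F′′(pi/4) = -sqrt(2)/2
F′′′(pi/4) = sqrt(2)/2
F^(4)(pi/4) = sqrt(2)/2
F^(5)(pi/4) = -sqrt(2)/2
F^(6)(pi/4) = -sqrt(2)/2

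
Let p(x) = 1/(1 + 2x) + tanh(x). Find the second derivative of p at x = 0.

8

Add the two expansions coefficient-wise.
The coefficient of x^2 in the expansion is 4, so p′′(0) = 2! * (4) = 8.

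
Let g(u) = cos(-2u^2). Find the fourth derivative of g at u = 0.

The coefficient of u^4 in the expansion is -2, so g^(4)(0) = 4! * (-2) = -48.

-48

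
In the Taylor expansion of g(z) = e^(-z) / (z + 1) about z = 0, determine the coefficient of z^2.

5/2

Expand 1/(denominator) as a geometric series and multiply by the numerator's series.
So c_2 = g′′(0)/2! = 5/2.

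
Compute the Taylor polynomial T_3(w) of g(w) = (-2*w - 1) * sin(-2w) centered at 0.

Shift and add copies of the series according to the polynomial's terms.
g(0) = 0
g′(0) = 2
g′′(0) = 8
g′′′(0) = -8
The Taylor polynomial is Σ g^(k)(0)/k! · w^k.

-4*w^3/3 + 4*w^2 + 2*w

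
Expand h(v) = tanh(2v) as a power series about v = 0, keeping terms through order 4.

h(0) = 0
h′(0) = 2
h′′(0) = 0
h′′′(0) = -16
h^(4)(0) = 0

-8*v^3/3 + 2*v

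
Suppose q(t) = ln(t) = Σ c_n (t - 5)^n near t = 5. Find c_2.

q(5) = ln(5)
q′(5) = 1/5
q′′(5) = -1/25
So c_2 = q′′(5)/2! = -1/50.

-1/50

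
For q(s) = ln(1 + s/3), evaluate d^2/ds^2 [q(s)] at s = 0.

The coefficient of s^2 in the expansion is -1/18, so q′′(0) = 2! * (-1/18) = -1/9.

-1/9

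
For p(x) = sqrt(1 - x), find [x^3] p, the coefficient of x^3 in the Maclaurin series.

-1/16

p(0) = 1
p′(0) = -1/2
p′′(0) = -1/4
p′′′(0) = -3/8
So c_3 = p′′′(0)/3! = -1/16.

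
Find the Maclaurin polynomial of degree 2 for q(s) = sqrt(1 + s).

-s^2/8 + s/2 + 1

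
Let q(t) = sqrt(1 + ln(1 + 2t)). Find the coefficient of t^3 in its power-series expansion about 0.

Plug the Maclaurin series of the inner function into that of the outer and collect terms.
q(0) = 1
q′(0) = 1
q′′(0) = -3
q′′′(0) = 17
Dividing each by k! gives the coefficients c_0, ..., c_3.

17/6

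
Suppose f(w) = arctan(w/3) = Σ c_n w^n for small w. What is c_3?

Compute the successive derivatives at the expansion point and divide by k!.
So c_3 = f′′′(0)/3! = -1/81.

-1/81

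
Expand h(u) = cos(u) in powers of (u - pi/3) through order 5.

-sqrt(3)*(u - pi/3)^5/240 + (u - pi/3)^4/48 + sqrt(3)*(u - pi/3)^3/12 - (u - pi/3)^2/4 - sqrt(3)*(u - pi/3)/2 + 1/2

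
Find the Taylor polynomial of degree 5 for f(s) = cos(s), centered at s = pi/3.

f(pi/3) = 1/2
f′(pi/3) = -sqrt(3)/2
f′′(pi/3) = -1/2
f′′′(pi/3) = sqrt(3)/2
f^(4)(pi/3) = 1/2
f^(5)(pi/3) = -sqrt(3)/2
The Taylor polynomial is Σ f^(k)(pi/3)/k! · (s - pi/3)^k.

-sqrt(3)*(s - pi/3)^5/240 + (s - pi/3)^4/48 + sqrt(3)*(s - pi/3)^3/12 - (s - pi/3)^2/4 - sqrt(3)*(s - pi/3)/2 + 1/2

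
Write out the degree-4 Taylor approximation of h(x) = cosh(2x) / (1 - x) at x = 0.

Expand each factor separately, then convolve coefficients.
h(0) = 1
h′(0) = 1
h′′(0) = 6
h′′′(0) = 18
h^(4)(0) = 88
Dividing each by k! gives the coefficients c_0, ..., c_4.

11*x^4/3 + 3*x^3 + 3*x^2 + x + 1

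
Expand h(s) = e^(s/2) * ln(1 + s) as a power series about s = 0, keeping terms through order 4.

-s^4/8 + 5*s^3/24 + s

Expand each factor separately, then convolve coefficients.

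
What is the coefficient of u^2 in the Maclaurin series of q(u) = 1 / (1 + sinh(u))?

1

Use the geometric series for the reciprocal, then substitute.
[u^0] = 1;  [u^1] = -1;  [u^2] = 1.
So c_2 = q′′(0)/2! = 1.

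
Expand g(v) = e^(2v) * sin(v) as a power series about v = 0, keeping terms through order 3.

Write out both Maclaurin series and multiply, keeping only the needed powers.

11*v^3/6 + 2*v^2 + v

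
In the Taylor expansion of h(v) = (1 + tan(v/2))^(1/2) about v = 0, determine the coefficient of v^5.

Plug the Maclaurin series of the inner function into that of the outer and collect terms.
h(0) = 1
h′(0) = 1/4
h′′(0) = -1/16
h′′′(0) = 11/64
h^(4)(0) = -47/256
h^(5)(0) = 601/1024
The Taylor polynomial is Σ h^(k)(0)/k! · v^k.

601/122880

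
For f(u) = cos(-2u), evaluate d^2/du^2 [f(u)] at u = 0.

-4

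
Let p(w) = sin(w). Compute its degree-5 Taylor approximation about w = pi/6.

sqrt(3)*(w - pi/6)^5/240 + (w - pi/6)^4/48 - sqrt(3)*(w - pi/6)^3/12 - (w - pi/6)^2/4 + sqrt(3)*(w - pi/6)/2 + 1/2

p(pi/6) = 1/2
p′(pi/6) = sqrt(3)/2
p′′(pi/6) = -1/2
p′′′(pi/6) = -sqrt(3)/2
p^(4)(pi/6) = 1/2
p^(5)(pi/6) = sqrt(3)/2
Dividing each by k! gives the coefficients c_0, ..., c_5.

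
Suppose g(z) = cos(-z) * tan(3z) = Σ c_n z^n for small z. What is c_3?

Write out both Maclaurin series and multiply, keeping only the needed powers.
g(0) = 0
g′(0) = 3
g′′(0) = 0
g′′′(0) = 45
So c_3 = g′′′(0)/3! = 15/2.

15/2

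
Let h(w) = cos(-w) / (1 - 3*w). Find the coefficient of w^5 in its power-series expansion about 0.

1837/8

Multiply the numerator's expansion by the denominator's geometric series.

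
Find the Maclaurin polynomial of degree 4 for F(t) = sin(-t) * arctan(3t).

19*t^4/2 - 3*t^2

Multiply the two series term by term and collect like powers.
F(0) = 0
F′(0) = 0
F′′(0) = -6
F′′′(0) = 0
F^(4)(0) = 228
Dividing each by k! gives the coefficients c_0, ..., c_4.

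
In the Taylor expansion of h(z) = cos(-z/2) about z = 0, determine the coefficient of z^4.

1/384

[z^0] = 1;  [z^1] = 0;  [z^2] = -1/8;  [z^3] = 0;  [z^4] = 1/384.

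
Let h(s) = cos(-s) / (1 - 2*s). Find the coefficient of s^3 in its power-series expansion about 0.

Multiply the numerator's expansion by the denominator's geometric series.

7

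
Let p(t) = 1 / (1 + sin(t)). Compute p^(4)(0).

Write 1/(1+u) = 1 - u + u^2 - u^3 + ... and substitute the series for u.
The coefficient of t^4 in the expansion is 2/3, so p^(4)(0) = 4! * (2/3) = 16.

16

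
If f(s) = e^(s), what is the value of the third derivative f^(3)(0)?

1

From the series, [s^3] f = 1/6; multiply by 3! = 6 to get 1.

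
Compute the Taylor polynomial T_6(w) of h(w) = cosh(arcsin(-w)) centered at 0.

17*w^6/144 + 5*w^4/24 + w^2/2 + 1

Compose series: expand the inner function first, then feed it into the outer expansion.
[w^0] = 1;  [w^1] = 0;  [w^2] = 1/2;  [w^3] = 0;  [w^4] = 5/24;  [w^5] = 0;  [w^6] = 17/144.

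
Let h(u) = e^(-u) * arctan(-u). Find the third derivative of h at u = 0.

Take the Cauchy product of the two expansions.
The coefficient of u^3 in the expansion is -1/6, so h′′′(0) = 3! * (-1/6) = -1.

-1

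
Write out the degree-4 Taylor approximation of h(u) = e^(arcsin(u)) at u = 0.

5*u^4/24 + u^3/3 + u^2/2 + u + 1

Substitute the inner expansion into the outer series and collect powers.
[u^0] = 1;  [u^1] = 1;  [u^2] = 1/2;  [u^3] = 1/3;  [u^4] = 5/24.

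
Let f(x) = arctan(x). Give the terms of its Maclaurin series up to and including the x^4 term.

-x^3/3 + x

f(0) = 0
f′(0) = 1
f′′(0) = 0
f′′′(0) = -2
f^(4)(0) = 0
Then c_k = f^(k)(0)/k! gives each Taylor coefficient.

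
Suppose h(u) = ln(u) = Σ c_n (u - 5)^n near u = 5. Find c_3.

h(5) = ln(5)
h′(5) = 1/5
h′′(5) = -1/25
h′′′(5) = 2/125
Dividing each by k! gives the coefficients c_0, ..., c_3.

1/375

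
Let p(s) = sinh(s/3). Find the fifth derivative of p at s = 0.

1/243

From the series, [s^5] p = 1/29160; multiply by 5! = 120 to get 1/243.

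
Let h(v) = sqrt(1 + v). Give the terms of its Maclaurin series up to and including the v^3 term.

v^3/16 - v^2/8 + v/2 + 1

Use the known series and substitute for the argument.
[v^0] = 1;  [v^1] = 1/2;  [v^2] = -1/8;  [v^3] = 1/16.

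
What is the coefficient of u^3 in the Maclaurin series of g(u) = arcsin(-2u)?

-4/3

Apply the Taylor formula c_k = f^(k)(a)/k!.
[u^0] = 0;  [u^1] = -2;  [u^2] = 0;  [u^3] = -4/3.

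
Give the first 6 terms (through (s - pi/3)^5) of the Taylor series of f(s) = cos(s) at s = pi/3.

Differentiate repeatedly and evaluate at the center.
f(pi/3) = 1/2
f′(pi/3) = -sqrt(3)/2
f′′(pi/3) = -1/2
f′′′(pi/3) = sqrt(3)/2
f^(4)(pi/3) = 1/2
f^(5)(pi/3) = -sqrt(3)/2

-sqrt(3)*(s - pi/3)^5/240 + (s - pi/3)^4/48 + sqrt(3)*(s - pi/3)^3/12 - (s - pi/3)^2/4 - sqrt(3)*(s - pi/3)/2 + 1/2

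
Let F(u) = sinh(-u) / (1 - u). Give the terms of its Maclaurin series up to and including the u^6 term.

Multiply the two series term by term and collect like powers.
F(0) = 0
F′(0) = -1
F′′(0) = -2
F′′′(0) = -7
F^(4)(0) = -28
F^(5)(0) = -141
F^(6)(0) = -846

-47*u^6/40 - 47*u^5/40 - 7*u^4/6 - 7*u^3/6 - u^2 - u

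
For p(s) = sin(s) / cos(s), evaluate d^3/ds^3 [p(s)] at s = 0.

Invert the denominator's series and multiply.
From the series, [s^3] p = 1/3; multiply by 3! = 6 to get 2.

2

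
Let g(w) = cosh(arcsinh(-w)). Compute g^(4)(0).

-3

Compose series: expand the inner function first, then feed it into the outer expansion.
From the series, [w^4] g = -1/8; multiply by 4! = 24 to get -3.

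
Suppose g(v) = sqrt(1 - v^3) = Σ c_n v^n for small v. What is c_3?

Apply the Taylor formula c_k = f^(k)(a)/k!.
g(0) = 1
g′(0) = 0
g′′(0) = 0
g′′′(0) = -3
So c_3 = g′′′(0)/3! = -1/2.

-1/2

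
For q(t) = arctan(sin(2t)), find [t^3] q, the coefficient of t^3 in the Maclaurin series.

Plug the Maclaurin series of the inner function into that of the outer and collect terms.
[t^0] = 0;  [t^1] = 2;  [t^2] = 0;  [t^3] = -4.

-4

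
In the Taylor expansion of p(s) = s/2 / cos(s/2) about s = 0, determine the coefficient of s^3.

Divide the numerator series by the denominator series (power-series long division).
p(0) = 0
p′(0) = 1/2
p′′(0) = 0
p′′′(0) = 3/8

1/16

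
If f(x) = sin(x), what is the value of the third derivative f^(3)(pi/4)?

From the series, [(x - pi/4)^3] f = -sqrt(2)/12; multiply by 3! = 6 to get -sqrt(2)/2.

-sqrt(2)/2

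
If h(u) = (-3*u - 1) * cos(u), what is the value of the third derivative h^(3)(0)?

Distribute the polynomial across the series and collect like powers.
From the series, [u^3] h = 3/2; multiply by 3! = 6 to get 9.

9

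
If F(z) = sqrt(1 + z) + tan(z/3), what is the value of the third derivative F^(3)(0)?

Combine the two series term by term.
The coefficient of z^3 in the expansion is 97/1296, so F′′′(0) = 3! * (97/1296) = 97/216.

97/216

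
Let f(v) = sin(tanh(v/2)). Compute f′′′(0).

-3/8

Compose series: expand the inner function first, then feed it into the outer expansion.
The coefficient of v^3 in the expansion is -1/16, so f′′′(0) = 3! * (-1/16) = -3/8.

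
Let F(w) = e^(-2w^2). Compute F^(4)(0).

48

Compute the successive derivatives at the expansion point and divide by k!.
The coefficient of w^4 in the expansion is 2, so F^(4)(0) = 4! * (2) = 48.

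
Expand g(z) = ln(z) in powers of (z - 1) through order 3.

Differentiate repeatedly and evaluate at the center.
g(1) = 0
g′(1) = 1
g′′(1) = -1
g′′′(1) = 2
Then c_k = g^(k)(1)/k! gives each Taylor coefficient.

(z - 1)^3/3 - (z - 1)^2/2 + (z - 1)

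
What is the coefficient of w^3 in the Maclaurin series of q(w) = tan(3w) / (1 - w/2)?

Multiply the two series term by term and collect like powers.
So c_3 = q′′′(0)/3! = 39/4.

39/4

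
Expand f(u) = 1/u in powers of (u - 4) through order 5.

Apply the Taylor formula c_k = f^(k)(a)/k!.
[(u - 4)^0] = 1/4;  [(u - 4)^1] = -1/16;  [(u - 4)^2] = 1/64;  [(u - 4)^3] = -1/256;  [(u - 4)^4] = 1/1024;  [(u - 4)^5] = -1/4096.

-(u - 4)^5/4096 + (u - 4)^4/1024 - (u - 4)^3/256 + (u - 4)^2/64 - (u - 4)/16 + 1/4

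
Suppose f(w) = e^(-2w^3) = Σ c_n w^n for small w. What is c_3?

c_3 = f′′′(0)/3! = -2.

-2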